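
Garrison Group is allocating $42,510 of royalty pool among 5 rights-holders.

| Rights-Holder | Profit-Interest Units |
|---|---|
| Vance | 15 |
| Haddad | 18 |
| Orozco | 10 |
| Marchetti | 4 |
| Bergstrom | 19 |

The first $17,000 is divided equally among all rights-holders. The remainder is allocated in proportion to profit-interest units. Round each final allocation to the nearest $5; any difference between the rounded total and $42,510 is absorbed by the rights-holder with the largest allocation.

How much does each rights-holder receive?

Equal tier: $17,000 ÷ 5 = $3,400 apiece.
Remainder $25,510 by profit-interest units (total 66): Vance 5,797.73 → $5,800; Haddad 6,957.27 → $6,955; Orozco 3,865.15 → $3,865; Marchetti 1,546.06 → $1,545; Bergstrom 7,343.79 → $7,345.
Totals: Vance $3,400 + $5,800 = $9,200; Haddad $3,400 + $6,955 = $10,355; Orozco $3,400 + $3,865 = $7,265; Marchetti $3,400 + $1,545 = $4,945; Bergstrom $3,400 + $7,345 = $10,745.

Vance: $9,200 · Haddad: $10,355 · Orozco: $7,265 · Marchetti: $4,945 · Bergstrom: $10,745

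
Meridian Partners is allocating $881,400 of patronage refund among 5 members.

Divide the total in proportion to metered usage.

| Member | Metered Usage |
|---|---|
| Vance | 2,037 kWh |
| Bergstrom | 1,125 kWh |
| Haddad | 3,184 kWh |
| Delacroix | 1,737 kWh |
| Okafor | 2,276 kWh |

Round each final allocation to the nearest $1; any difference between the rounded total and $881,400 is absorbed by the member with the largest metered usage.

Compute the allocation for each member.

Vance: $173,319 · Bergstrom: $95,721 · Haddad: $270,913 · Delacroix: $147,793 · Okafor: $193,654

Total metered usage = 2,037 + 1,125 + 3,184 + 1,737 + 2,276 = 10,359.
Proportional shares: Vance 173,319.03; Bergstrom 95,721.11; Haddad 270,912.02; Delacroix 147,793.40; Okafor 193,654.45.
After rounding ($1): Vance $173,319; Bergstrom $95,721; Haddad $270,912; Delacroix $147,793; Okafor $193,654. Sum = $881,399.
Difference $881,400 − $881,399 = +$1 applied to largest metered usage (Haddad): Haddad becomes $270,913.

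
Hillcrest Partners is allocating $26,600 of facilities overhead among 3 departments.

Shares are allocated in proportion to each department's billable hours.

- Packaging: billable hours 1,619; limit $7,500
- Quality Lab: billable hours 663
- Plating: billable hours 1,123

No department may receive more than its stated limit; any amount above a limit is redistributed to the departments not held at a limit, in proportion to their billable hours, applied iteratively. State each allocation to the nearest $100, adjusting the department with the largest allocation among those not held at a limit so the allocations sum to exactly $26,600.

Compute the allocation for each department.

Billable hours total: 3,405.
Proportional shares (ignoring caps): Packaging 12,647.69; Quality Lab 5,179.38; Plating 8,772.92.
Capped: Packaging ($7,500); residual $19,100 reallocated over remaining billable hours 1,786.
Redistributed shares: Quality Lab 7,090.31 → $7,100; Plating 12,009.69 → $12,000.

Packaging: $7,500; Quality Lab: $7,100; Plating: $12,000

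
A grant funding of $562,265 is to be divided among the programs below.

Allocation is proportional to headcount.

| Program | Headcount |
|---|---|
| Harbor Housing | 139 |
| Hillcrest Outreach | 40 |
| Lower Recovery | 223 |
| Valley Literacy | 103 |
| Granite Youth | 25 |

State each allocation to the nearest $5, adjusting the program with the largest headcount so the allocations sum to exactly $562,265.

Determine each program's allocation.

Harbor Housing: $147,460; Hillcrest Outreach: $42,435; Lower Recovery: $236,580; Valley Literacy: $109,270; Granite Youth: $26,520

Headcount total: 530.
Unrounded shares: Harbor Housing 139/530 × $562,265 = 147,461.95; Hillcrest Outreach 40/530 × $562,265 = 42,435.09; Lower Recovery 223/530 × $562,265 = 236,575.65; Valley Literacy 103/530 × $562,265 = 109,270.37; Granite Youth 25/530 × $562,265 = 26,521.93.
After rounding ($5): Harbor Housing $147,460; Hillcrest Outreach $42,435; Lower Recovery $236,575; Valley Literacy $109,270; Granite Youth $26,520. Sum = $562,260.
Difference $562,265 − $562,260 = +$5 applied to largest headcount (Lower Recovery): Lower Recovery becomes $236,580.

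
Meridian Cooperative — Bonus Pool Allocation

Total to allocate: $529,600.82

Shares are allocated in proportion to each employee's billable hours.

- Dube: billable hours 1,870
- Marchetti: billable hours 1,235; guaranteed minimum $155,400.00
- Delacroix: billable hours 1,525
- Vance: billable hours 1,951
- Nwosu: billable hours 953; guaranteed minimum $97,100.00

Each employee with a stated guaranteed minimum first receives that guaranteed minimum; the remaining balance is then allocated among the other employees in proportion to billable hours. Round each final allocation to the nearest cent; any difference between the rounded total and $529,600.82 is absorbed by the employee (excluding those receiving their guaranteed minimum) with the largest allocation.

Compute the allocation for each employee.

Guaranteed amounts: Marchetti $155,400.00; Nwosu $97,100.00. Remaining pool $277,100.82.
Remaining pool split over remaining billable hours 5,346: Dube 96,928.2704 → $96,928.27; Delacroix 79,045.7820 → $79,045.78; Vance 101,126.7676 → $101,126.77.

Dube: $96,928.27 | Marchetti: $155,400.00 | Delacroix: $79,045.78 | Vance: $101,126.77 | Nwosu: $97,100.00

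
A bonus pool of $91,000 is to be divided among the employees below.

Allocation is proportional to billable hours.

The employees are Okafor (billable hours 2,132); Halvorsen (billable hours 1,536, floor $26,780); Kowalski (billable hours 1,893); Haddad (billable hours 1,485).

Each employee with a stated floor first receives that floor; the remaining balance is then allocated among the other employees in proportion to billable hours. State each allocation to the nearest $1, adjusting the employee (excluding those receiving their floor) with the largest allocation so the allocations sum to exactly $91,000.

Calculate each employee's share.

Okafor: $24,849; Halvorsen: $26,780; Kowalski: $22,063; Haddad: $17,308

Guaranteed amounts: Halvorsen $26,780. Remaining pool $64,220.
Remaining pool split over remaining billable hours 5,510: Okafor 24,848.83 → $24,849; Kowalski 22,063.24 → $22,063; Haddad 17,307.93 → $17,308.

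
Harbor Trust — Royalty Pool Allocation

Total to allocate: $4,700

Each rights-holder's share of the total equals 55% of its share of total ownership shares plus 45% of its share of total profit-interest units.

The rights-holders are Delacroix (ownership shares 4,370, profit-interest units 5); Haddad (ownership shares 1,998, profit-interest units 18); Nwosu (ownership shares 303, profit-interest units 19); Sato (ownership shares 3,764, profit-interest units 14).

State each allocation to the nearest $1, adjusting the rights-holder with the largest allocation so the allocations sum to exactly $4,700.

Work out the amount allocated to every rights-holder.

Delacroix: $1,271; Haddad: $1,175; Nwosu: $793; Sato: $1,461

Totals — ownership shares 10,435, profit-interest units 56.
Combined weights (55% ownership shares + 45% profit-interest units): Delacroix 0.2705; Haddad 0.2500; Nwosu 0.1686; Sato 0.3109.
Raw shares: Delacroix 1,271.39; Haddad 1,174.77; Nwosu 792.65; Sato 1,461.18.
At nearest $1: Delacroix $1,271; Haddad $1,175; Nwosu $793; Sato $1,461. Sum = $4,700.
Rounded total matches; no reconciliation needed.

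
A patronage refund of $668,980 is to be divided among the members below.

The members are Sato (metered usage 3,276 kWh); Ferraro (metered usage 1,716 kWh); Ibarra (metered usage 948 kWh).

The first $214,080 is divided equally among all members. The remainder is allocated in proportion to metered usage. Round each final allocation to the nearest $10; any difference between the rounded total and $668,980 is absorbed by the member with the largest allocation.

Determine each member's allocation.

Sato: $322,240; Ferraro: $202,780; Ibarra: $143,960

Equal tier: $214,080 ÷ 3 = $71,360 apiece.
Remainder $454,900 by metered usage (total 5,940): Sato 250,884.24 → $250,880; Ferraro 131,415.56 → $131,420; Ibarra 72,600.20 → $72,600.
Totals: Sato $71,360 + $250,880 = $322,240; Ferraro $71,360 + $131,420 = $202,780; Ibarra $71,360 + $72,600 = $143,960.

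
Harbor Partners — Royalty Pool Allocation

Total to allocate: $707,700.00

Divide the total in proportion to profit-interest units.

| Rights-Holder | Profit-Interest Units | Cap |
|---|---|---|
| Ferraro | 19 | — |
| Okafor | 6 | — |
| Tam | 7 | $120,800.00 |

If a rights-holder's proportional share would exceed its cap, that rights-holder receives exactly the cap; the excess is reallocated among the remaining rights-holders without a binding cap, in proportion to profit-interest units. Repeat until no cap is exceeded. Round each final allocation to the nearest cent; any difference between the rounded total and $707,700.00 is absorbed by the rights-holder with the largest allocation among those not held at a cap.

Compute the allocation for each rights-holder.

Ferraro: $446,044.00 | Okafor: $140,856.00 | Tam: $120,800.00

Sum of profit-interest units: 32.
Pro-rata shares before constraints: Ferraro 420,196.8750; Okafor 132,693.7500; Tam 154,809.3750.
Capped: Tam ($120,800.00); remaining pool $586,900.00 reallocated over remaining profit-interest units 25.
Remaining shares: Ferraro 446,044.0000 → $446,044.00; Okafor 140,856.0000 → $140,856.00.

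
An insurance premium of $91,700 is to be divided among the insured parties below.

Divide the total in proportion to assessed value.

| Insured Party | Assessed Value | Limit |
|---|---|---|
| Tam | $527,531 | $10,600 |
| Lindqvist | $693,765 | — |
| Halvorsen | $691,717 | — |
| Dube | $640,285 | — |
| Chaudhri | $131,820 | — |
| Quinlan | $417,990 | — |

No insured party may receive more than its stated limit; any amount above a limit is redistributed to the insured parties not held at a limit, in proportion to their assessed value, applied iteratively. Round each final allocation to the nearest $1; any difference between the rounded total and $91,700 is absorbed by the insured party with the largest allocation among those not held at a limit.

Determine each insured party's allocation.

Total assessed value = 3,103,108.
Unconstrained shares: Tam 15,589.08; Lindqvist 20,501.46; Halvorsen 20,440.94; Dube 18,921.07; Chaudhri 3,895.42; Quinlan 12,352.03.
Cap binds for Tam ($10,600); balance $81,100 reallocated over remaining assessed value 2,575,577.
Redistributed shares: Lindqvist 21,845.33 → $21,845; Halvorsen 21,780.85 → $21,781; Dube 20,161.35 → $20,161; Chaudhri 4,150.76 → $4,151; Quinlan 13,161.71 → $13,162.

Tam: $10,600 · Lindqvist: $21,845 · Halvorsen: $21,781 · Dube: $20,161 · Chaudhri: $4,151 · Quinlan: $13,162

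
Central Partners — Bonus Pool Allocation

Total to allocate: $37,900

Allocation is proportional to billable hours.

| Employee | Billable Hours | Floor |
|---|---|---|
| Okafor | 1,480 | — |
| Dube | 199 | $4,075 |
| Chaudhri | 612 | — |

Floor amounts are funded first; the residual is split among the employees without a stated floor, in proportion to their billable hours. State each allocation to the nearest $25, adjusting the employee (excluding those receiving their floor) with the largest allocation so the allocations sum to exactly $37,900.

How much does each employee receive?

Fund the minimums — Dube $4,075. Remaining pool $33,825.
Remaining pool split over remaining billable hours 2,092: Okafor 23,929.73 → $23,925; Chaudhri 9,895.27 → $9,900.

Okafor: $23,925 · Dube: $4,075 · Chaudhri: $9,900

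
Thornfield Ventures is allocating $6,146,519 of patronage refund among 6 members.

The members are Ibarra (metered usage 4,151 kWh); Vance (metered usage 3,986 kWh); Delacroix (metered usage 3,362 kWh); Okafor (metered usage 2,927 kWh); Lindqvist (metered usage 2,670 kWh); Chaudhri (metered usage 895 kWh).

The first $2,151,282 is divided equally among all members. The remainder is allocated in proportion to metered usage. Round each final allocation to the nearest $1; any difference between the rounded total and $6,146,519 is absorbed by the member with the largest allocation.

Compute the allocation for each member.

Equal tier: $2,151,282 ÷ 6 = $358,547 apiece.
Remainder $3,995,237 by metered usage (total 17,991): Ibarra 921,806.95 → $921,807; Vance 885,165.62 → $885,166; Delacroix 746,594.79 → $746,595; Okafor 649,994.93 → $649,995; Lindqvist 592,923.28 → $592,923; Chaudhri 198,751.44 → $198,751.
Totals: Ibarra $358,547 + $921,807 = $1,280,354; Vance $358,547 + $885,166 = $1,243,713; Delacroix $358,547 + $746,595 = $1,105,142; Okafor $358,547 + $649,995 = $1,008,542; Lindqvist $358,547 + $592,923 = $951,470; Chaudhri $358,547 + $198,751 = $557,298.

Ibarra: $1,280,354 | Vance: $1,243,713 | Delacroix: $1,105,142 | Okafor: $1,008,542 | Lindqvist: $951,470 | Chaudhri: $557,298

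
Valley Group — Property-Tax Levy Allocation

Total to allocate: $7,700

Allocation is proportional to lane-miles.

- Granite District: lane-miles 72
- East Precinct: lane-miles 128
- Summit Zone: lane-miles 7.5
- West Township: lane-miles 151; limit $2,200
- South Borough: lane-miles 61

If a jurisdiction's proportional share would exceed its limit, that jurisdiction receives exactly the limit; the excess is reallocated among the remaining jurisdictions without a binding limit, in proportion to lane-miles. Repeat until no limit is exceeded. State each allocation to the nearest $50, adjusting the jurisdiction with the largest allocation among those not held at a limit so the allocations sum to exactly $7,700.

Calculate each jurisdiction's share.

Combined lane-miles = 419.5.
Pro-rata shares before constraints: Granite District 1,321.57; East Precinct 2,349.46; Summit Zone 137.66; West Township 2,771.63; South Borough 1,119.67.
Held at cap: West Township ($2,200); balance $5,500 reallocated over remaining lane-miles 268.5.
Shares after redistribution: Granite District 1,474.86 → $1,450; East Precinct 2,621.97 → $2,600; Summit Zone 153.63 → $150; South Borough 1,249.53 → $1,250.
Rounding difference +$50 applied to East Precinct → $2,650.

Granite District: $1,450 | East Precinct: $2,650 | Summit Zone: $150 | West Township: $2,200 | South Borough: $1,250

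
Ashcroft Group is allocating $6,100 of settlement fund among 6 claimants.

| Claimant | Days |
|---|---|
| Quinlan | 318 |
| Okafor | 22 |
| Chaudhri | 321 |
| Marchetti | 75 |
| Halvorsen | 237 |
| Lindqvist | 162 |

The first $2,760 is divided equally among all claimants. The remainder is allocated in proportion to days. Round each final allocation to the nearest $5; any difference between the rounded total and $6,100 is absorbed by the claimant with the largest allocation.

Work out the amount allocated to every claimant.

First tranche $2,760 split equally: $460 each.
Remainder $3,340 by days (total 1,135): Quinlan 935.79 → $935; Okafor 64.74 → $65; Chaudhri 944.62 → $945; Marchetti 220.70 → $220; Halvorsen 697.43 → $695; Lindqvist 476.72 → $475.
Rounding difference +$5 on remainder applied to Chaudhri.
Totals: Quinlan $460 + $935 = $1,395; Okafor $460 + $65 = $525; Chaudhri $460 + $950 = $1,410; Marchetti $460 + $220 = $680; Halvorsen $460 + $695 = $1,155; Lindqvist $460 + $475 = $935.

Quinlan: $1,395 | Okafor: $525 | Chaudhri: $1,410 | Marchetti: $680 | Halvorsen: $1,155 | Lindqvist: $935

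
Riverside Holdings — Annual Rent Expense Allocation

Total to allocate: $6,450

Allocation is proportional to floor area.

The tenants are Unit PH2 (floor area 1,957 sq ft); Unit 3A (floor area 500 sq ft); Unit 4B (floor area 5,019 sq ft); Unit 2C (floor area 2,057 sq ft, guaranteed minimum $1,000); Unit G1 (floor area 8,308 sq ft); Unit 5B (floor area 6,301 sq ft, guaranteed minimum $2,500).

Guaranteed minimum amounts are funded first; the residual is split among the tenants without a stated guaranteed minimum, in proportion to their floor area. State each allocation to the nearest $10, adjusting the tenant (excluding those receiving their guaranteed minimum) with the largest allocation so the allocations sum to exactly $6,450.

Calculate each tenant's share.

Minimums first: Unit 2C $1,000; Unit 5B $2,500. Balance $2,950.
Balance split over remaining floor area 15,784: Unit PH2 365.76 → $370; Unit 3A 93.45 → $90; Unit 4B 938.04 → $940; Unit G1 1,552.75 → $1,550.

Unit PH2: $370 | Unit 3A: $90 | Unit 4B: $940 | Unit 2C: $1,000 | Unit G1: $1,550 | Unit 5B: $2,500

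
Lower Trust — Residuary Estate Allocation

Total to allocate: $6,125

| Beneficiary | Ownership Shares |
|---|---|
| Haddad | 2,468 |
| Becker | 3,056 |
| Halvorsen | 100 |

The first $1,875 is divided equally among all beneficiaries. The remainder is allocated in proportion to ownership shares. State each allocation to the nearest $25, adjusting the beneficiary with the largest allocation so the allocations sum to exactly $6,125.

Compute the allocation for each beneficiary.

Equal tier: $1,875 ÷ 3 = $625 apiece.
Remainder $4,250 by ownership shares (total 5,624): Haddad 1,865.04 → $1,875; Becker 2,309.39 → $2,300; Halvorsen 75.57 → $75.
Totals: Haddad $625 + $1,875 = $2,500; Becker $625 + $2,300 = $2,925; Halvorsen $625 + $75 = $700.

Haddad: $2,500 · Becker: $2,925 · Halvorsen: $700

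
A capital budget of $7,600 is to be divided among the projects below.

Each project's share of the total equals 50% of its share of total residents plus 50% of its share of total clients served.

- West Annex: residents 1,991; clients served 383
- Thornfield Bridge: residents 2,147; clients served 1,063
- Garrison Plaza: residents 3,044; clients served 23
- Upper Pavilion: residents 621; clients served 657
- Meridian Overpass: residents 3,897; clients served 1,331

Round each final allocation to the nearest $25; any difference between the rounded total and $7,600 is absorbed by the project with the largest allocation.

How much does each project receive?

West Annex: $1,075 · Thornfield Bridge: $1,875 · Garrison Plaza: $1,025 · Upper Pavilion: $925 · Meridian Overpass: $2,700

Residents total 11,700; clients served total 3,457.
Combined weights (50% residents + 50% clients served): West Annex 0.1405; Thornfield Bridge 0.2455; Garrison Plaza 0.1334; Upper Pavilion 0.1216; Meridian Overpass 0.3590.
Unrounded shares: West Annex 1,067.65; Thornfield Bridge 1,865.79; Garrison Plaza 1,013.93; Upper Pavilion 923.88; Meridian Overpass 2,728.75.
At nearest $25: West Annex $1,075; Thornfield Bridge $1,875; Garrison Plaza $1,025; Upper Pavilion $925; Meridian Overpass $2,725. Sum = $7,625.
Difference $7,600 − $7,625 = −$25 applied to largest allocation (Meridian Overpass): Meridian Overpass becomes $2,700.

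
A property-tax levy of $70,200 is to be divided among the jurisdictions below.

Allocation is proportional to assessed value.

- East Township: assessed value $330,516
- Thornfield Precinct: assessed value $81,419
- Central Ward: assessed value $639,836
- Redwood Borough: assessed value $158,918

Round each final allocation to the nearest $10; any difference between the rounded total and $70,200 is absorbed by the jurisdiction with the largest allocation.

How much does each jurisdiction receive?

Total assessed value = 1,210,689.
Unrounded shares: East Township 330,516/1,210,689 × $70,200 = 19,164.48; Thornfield Precinct 81,419/1,210,689 × $70,200 = 4,720.96; Central Ward 639,836/1,210,689 × $70,200 = 37,099.94; Redwood Borough 158,918/1,210,689 × $70,200 = 9,214.62.
Rounded to nearest $10: East Township $19,160; Thornfield Precinct $4,720; Central Ward $37,100; Redwood Borough $9,210. Sum = $70,190.
Difference $70,200 − $70,190 = +$10 applied to largest allocation (Central Ward): Central Ward becomes $37,110.

East Township: $19,160 · Thornfield Precinct: $4,720 · Central Ward: $37,110 · Redwood Borough: $9,210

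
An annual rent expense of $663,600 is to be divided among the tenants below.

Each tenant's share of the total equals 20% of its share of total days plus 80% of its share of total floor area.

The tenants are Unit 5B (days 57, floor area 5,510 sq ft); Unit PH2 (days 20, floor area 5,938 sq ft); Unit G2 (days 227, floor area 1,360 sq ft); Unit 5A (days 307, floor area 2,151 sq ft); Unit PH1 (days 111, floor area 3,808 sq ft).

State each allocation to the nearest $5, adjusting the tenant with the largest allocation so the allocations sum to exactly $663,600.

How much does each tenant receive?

Totals — days 722, floor area 18,767.
Combined weights (20% days + 80% floor area): Unit 5B 0.2507; Unit PH2 0.2587; Unit G2 0.1209; Unit 5A 0.1767; Unit PH1 0.1931.
Proportional shares: Unit 5B 166,344.51; Unit PH2 171,650.31; Unit G2 80,199.37; Unit 5A 117,280.96; Unit PH1 128,124.84.
After rounding ($5): Unit 5B $166,345; Unit PH2 $171,650; Unit G2 $80,200; Unit 5A $117,280; Unit PH1 $128,125. Sum = $663,600.
Sum already equals the total — no adjustment.

Unit 5B: $166,345 · Unit PH2: $171,650 · Unit G2: $80,200 · Unit 5A: $117,280 · Unit PH1: $128,125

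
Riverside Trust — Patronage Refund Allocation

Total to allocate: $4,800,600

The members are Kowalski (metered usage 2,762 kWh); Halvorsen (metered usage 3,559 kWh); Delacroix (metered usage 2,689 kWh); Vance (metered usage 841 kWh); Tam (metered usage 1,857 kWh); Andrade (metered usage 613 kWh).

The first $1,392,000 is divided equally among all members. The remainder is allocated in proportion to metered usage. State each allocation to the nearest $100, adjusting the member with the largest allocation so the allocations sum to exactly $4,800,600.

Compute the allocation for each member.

First tranche $1,392,000 split equally: $232,000 each.
Remainder $3,408,600 by metered usage (total 12,321): Kowalski 764,106.26 → $764,100; Halvorsen 984,596.01 → $984,600; Delacroix 743,910.84 → $743,900; Vance 232,662.33 → $232,700; Tam 513,738.35 → $513,700; Andrade 169,586.22 → $169,600.
Totals: Kowalski $232,000 + $764,100 = $996,100; Halvorsen $232,000 + $984,600 = $1,216,600; Delacroix $232,000 + $743,900 = $975,900; Vance $232,000 + $232,700 = $464,700; Tam $232,000 + $513,700 = $745,700; Andrade $232,000 + $169,600 = $401,600.

Kowalski: $996,100; Halvorsen: $1,216,600; Delacroix: $975,900; Vance: $464,700; Tam: $745,700; Andrade: $401,600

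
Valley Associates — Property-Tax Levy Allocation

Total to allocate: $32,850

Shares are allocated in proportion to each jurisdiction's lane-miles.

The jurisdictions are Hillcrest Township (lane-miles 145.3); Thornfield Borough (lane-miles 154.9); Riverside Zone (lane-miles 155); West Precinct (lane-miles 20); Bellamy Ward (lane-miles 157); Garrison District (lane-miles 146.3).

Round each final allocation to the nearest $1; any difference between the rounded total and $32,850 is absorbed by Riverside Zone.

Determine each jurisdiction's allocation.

Sum of lane-miles: 778.5.
Proportional shares: Hillcrest Township 145.3/778.5 × $32,850 = 6,131.16; Thornfield Borough 154.9/778.5 × $32,850 = 6,536.24; Riverside Zone 155/778.5 × $32,850 = 6,540.46; West Precinct 20/778.5 × $32,850 = 843.93; Bellamy Ward 157/778.5 × $32,850 = 6,624.86; Garrison District 146.3/778.5 × $32,850 = 6,173.35.
Rounded to nearest $1: Hillcrest Township $6,131; Thornfield Borough $6,536; Riverside Zone $6,540; West Precinct $844; Bellamy Ward $6,625; Garrison District $6,173. Sum = $32,849.
Difference $32,850 − $32,849 = +$1 applied to Riverside Zone: Riverside Zone becomes $6,541.

Hillcrest Township: $6,131; Thornfield Borough: $6,536; Riverside Zone: $6,541; West Precinct: $844; Bellamy Ward: $6,625; Garrison District: $6,173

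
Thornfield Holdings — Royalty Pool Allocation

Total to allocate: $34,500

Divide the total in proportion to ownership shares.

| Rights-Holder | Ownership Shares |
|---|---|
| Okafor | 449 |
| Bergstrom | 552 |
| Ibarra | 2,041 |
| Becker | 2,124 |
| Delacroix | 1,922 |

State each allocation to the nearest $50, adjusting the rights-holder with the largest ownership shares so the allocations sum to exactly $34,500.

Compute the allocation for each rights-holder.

Ownership shares total: 7,088.
Raw shares: Okafor 449/7,088 × $34,500 = 2,185.45; Bergstrom 552/7,088 × $34,500 = 2,686.79; Ibarra 2,041/7,088 × $34,500 = 9,934.33; Becker 2,124/7,088 × $34,500 = 10,338.32; Delacroix 1,922/7,088 × $34,500 = 9,355.11.
Rounded to nearest $50: Okafor $2,200; Bergstrom $2,700; Ibarra $9,950; Becker $10,350; Delacroix $9,350. Sum = $34,550.
Difference $34,500 − $34,550 = −$50 applied to largest ownership shares (Becker): Becker becomes $10,300.

Okafor: $2,200 · Bergstrom: $2,700 · Ibarra: $9,950 · Becker: $10,300 · Delacroix: $9,350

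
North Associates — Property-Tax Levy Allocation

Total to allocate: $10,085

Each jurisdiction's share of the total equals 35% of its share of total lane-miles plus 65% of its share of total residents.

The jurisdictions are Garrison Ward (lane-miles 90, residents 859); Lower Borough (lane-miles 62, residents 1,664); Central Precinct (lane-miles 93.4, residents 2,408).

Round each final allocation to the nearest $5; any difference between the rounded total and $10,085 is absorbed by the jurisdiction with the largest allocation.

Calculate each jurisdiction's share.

Garrison Ward: $2,435 · Lower Borough: $3,105 · Central Precinct: $4,545

Lane-miles total 245.4; residents total 4,931.
Blended shares (35% lane-miles + 65% residents): Garrison Ward 0.2416; Lower Borough 0.3078; Central Precinct 0.4506.
Unrounded shares: Garrison Ward 2,436.48; Lower Borough 3,103.90; Central Precinct 4,544.62.
At nearest $5: Garrison Ward $2,435; Lower Borough $3,105; Central Precinct $4,545. Sum = $10,085.
Sum already equals the total — no adjustment.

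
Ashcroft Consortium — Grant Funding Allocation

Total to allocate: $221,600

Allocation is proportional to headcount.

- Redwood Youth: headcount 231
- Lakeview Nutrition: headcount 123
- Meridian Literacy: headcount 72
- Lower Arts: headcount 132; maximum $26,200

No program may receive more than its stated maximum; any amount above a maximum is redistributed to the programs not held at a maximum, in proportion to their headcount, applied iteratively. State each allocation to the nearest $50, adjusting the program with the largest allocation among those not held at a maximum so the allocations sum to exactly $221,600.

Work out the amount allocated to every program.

Redwood Youth: $105,950 | Lakeview Nutrition: $56,400 | Meridian Literacy: $33,050 | Lower Arts: $26,200

Headcount total: 558.
Proportional shares (ignoring caps): Redwood Youth 91,737.63; Lakeview Nutrition 48,847.31; Meridian Literacy 28,593.55; Lower Arts 52,421.51.
Capped: Lower Arts ($26,200); balance $195,400 reallocated over remaining headcount 426.
Shares after redistribution: Redwood Youth 105,956.34 → $105,950; Lakeview Nutrition 56,418.31 → $56,400; Meridian Literacy 33,025.35 → $33,050.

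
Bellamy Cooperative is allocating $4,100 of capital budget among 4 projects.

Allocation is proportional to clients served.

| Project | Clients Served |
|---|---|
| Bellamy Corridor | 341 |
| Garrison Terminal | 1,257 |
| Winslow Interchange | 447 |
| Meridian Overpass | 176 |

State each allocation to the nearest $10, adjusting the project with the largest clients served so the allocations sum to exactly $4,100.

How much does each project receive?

Bellamy Corridor: $630 · Garrison Terminal: $2,320 · Winslow Interchange: $830 · Meridian Overpass: $320

Combined clients served = 341 + 1,257 + 447 + 176 = 2,221.
Proportional shares: Bellamy Corridor 629.49; Garrison Terminal 2,320.44; Winslow Interchange 825.17; Meridian Overpass 324.90.
Rounded to nearest $10: Bellamy Corridor $630; Garrison Terminal $2,320; Winslow Interchange $830; Meridian Overpass $320. Sum = $4,100.
Sum already equals the total — no adjustment.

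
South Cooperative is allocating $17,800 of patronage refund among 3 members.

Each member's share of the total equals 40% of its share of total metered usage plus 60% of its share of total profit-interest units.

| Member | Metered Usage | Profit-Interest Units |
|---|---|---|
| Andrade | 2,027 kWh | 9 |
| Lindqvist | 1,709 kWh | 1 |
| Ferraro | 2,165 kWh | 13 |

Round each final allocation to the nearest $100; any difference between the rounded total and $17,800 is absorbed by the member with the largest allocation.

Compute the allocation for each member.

Andrade: $6,600 | Lindqvist: $2,500 | Ferraro: $8,700

Totals — metered usage 5,901, profit-interest units 23.
Combined weights (40% metered usage + 60% profit-interest units): Andrade 0.3722; Lindqvist 0.1419; Ferraro 0.4859.
Raw shares: Andrade 6,624.86; Lindqvist 2,526.38; Ferraro 8,648.76.
At nearest $100: Andrade $6,600; Lindqvist $2,500; Ferraro $8,600. Sum = $17,700.
Difference $17,800 − $17,700 = +$100 applied to largest allocation (Ferraro): Ferraro becomes $8,700.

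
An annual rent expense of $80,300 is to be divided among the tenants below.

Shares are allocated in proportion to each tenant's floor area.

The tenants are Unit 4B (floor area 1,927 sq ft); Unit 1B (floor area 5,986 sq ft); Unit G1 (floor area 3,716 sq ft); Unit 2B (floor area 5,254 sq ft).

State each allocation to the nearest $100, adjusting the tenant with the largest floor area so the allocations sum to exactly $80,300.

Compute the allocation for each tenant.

Unit 4B: $9,200 · Unit 1B: $28,400 · Unit G1: $17,700 · Unit 2B: $25,000

Total floor area = 16,883.
Pro-rata amounts: Unit 4B 1,927/16,883 × $80,300 = 9,165.32; Unit 1B 5,986/16,883 × $80,300 = 28,470.99; Unit G1 3,716/16,883 × $80,300 = 17,674.28; Unit 2B 5,254/16,883 × $80,300 = 24,989.41.
Rounded to nearest $100: Unit 4B $9,200; Unit 1B $28,500; Unit G1 $17,700; Unit 2B $25,000. Sum = $80,400.
Difference $80,300 − $80,400 = −$100 applied to largest floor area (Unit 1B): Unit 1B becomes $28,400.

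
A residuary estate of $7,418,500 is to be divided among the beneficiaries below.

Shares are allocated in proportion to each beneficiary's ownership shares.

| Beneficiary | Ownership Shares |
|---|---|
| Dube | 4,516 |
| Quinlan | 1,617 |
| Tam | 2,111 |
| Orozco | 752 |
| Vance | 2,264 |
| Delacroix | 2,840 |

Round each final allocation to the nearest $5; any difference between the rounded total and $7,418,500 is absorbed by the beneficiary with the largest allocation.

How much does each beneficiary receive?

Dube: $2,376,020 | Quinlan: $850,760 | Tam: $1,110,670 | Orozco: $395,655 | Vance: $1,191,170 | Delacroix: $1,494,225

Total ownership shares = 14,100.
Raw shares: Dube 4,516/14,100 × $7,418,500 = 2,376,024.54; Quinlan 1,617/14,100 × $7,418,500 = 850,759.89; Tam 2,111/14,100 × $7,418,500 = 1,110,670.46; Orozco 752/14,100 × $7,418,500 = 395,653.33; Vance 2,264/14,100 × $7,418,500 = 1,191,169.08; Delacroix 2,840/14,100 × $7,418,500 = 1,494,222.70.
At nearest $5: Dube $2,376,025; Quinlan $850,760; Tam $1,110,670; Orozco $395,655; Vance $1,191,170; Delacroix $1,494,225. Sum = $7,418,505.
Difference $7,418,500 − $7,418,505 = −$5 applied to largest allocation (Dube): Dube becomes $2,376,020.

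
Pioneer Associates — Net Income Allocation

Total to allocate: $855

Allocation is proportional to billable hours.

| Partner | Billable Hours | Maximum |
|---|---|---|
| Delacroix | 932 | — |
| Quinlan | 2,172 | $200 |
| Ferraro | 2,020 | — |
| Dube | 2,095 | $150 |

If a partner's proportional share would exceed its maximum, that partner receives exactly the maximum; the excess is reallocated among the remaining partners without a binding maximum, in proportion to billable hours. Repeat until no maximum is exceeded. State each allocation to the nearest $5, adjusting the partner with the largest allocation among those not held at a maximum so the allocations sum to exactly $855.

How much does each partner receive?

Delacroix: $160 · Quinlan: $200 · Ferraro: $345 · Dube: $150

Combined billable hours = 7,219.
Unconstrained shares: Delacroix 110.38; Quinlan 257.25; Ferraro 239.24; Dube 248.13.
Capped: Quinlan ($200), Dube ($150); residual $505 reallocated over remaining billable hours 2,952.
Remaining shares: Delacroix 159.44 → $160; Ferraro 345.56 → $345.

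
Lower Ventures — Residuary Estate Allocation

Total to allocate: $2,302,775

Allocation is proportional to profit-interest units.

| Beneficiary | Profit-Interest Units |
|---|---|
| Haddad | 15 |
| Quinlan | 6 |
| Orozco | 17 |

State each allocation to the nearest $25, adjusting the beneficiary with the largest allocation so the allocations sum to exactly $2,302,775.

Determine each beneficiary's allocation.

Profit-interest units total: 38.
Pro-rata amounts: Haddad 15/38 × $2,302,775 = 908,990.13; Quinlan 6/38 × $2,302,775 = 363,596.05; Orozco 17/38 × $2,302,775 = 1,030,188.82.
After rounding ($25): Haddad $909,000; Quinlan $363,600; Orozco $1,030,200. Sum = $2,302,800.
Difference $2,302,775 − $2,302,800 = −$25 applied to largest allocation (Orozco): Orozco becomes $1,030,175.

Haddad: $909,000 | Quinlan: $363,600 | Orozco: $1,030,175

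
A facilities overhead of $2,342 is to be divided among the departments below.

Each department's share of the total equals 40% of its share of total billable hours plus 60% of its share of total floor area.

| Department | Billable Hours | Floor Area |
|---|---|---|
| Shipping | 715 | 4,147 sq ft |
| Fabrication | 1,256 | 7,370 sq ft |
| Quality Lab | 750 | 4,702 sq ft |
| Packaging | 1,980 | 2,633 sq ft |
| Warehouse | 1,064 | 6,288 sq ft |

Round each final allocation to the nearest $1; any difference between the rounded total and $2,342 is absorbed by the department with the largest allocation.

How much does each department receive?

Shipping: $348 | Fabrication: $616 | Quality Lab: $385 | Packaging: $469 | Warehouse: $524

Billable hours total 5,765; floor area total 25,140.
Blended shares (40% billable hours + 60% floor area): Shipping 0.1486; Fabrication 0.2630; Quality Lab 0.1643; Packaging 0.2002; Warehouse 0.2239.
Raw shares: Shipping 347.98; Fabrication 616.04; Quality Lab 384.69; Packaging 468.92; Warehouse 524.37.
After rounding ($1): Shipping $348; Fabrication $616; Quality Lab $385; Packaging $469; Warehouse $524. Sum = $2,342.
Sum already equals the total — no adjustment.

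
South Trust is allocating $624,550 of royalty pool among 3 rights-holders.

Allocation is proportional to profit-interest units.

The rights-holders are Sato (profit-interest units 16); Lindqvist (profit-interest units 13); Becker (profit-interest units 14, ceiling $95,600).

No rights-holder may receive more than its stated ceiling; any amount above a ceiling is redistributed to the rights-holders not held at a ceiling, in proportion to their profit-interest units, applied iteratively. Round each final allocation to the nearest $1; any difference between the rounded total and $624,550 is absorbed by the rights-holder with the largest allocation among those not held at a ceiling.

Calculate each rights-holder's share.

Sato: $291,834 · Lindqvist: $237,116 · Becker: $95,600

Profit-interest units total: 43.
Proportional shares (ignoring caps): Sato 232,390.70; Lindqvist 188,817.44; Becker 203,341.86.
Cap binds for Becker ($95,600); residual $528,950 reallocated over remaining profit-interest units 29.
Redistributed shares: Sato 291,834.48 → $291,834; Lindqvist 237,115.52 → $237,116.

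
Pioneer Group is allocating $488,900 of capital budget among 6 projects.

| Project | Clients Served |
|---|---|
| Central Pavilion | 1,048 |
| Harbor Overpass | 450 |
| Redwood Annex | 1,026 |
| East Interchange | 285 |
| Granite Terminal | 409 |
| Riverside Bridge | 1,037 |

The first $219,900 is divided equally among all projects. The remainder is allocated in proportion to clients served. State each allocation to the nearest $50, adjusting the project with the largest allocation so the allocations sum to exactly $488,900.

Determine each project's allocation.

Equal tier: $219,900 ÷ 6 = $36,650 apiece.
Remainder $269,000 by clients served (total 4,255): Central Pavilion 66,254.29 → $66,250; Harbor Overpass 28,448.88 → $28,450; Redwood Annex 64,863.45 → $64,850; East Interchange 18,017.63 → $18,000; Granite Terminal 25,856.87 → $25,850; Riverside Bridge 65,558.87 → $65,550.
Rounding difference +$50 on remainder applied to Central Pavilion.
Totals: Central Pavilion $36,650 + $66,300 = $102,950; Harbor Overpass $36,650 + $28,450 = $65,100; Redwood Annex $36,650 + $64,850 = $101,500; East Interchange $36,650 + $18,000 = $54,650; Granite Terminal $36,650 + $25,850 = $62,500; Riverside Bridge $36,650 + $65,550 = $102,200.

Central Pavilion: $102,950; Harbor Overpass: $65,100; Redwood Annex: $101,500; East Interchange: $54,650; Granite Terminal: $62,500; Riverside Bridge: $102,200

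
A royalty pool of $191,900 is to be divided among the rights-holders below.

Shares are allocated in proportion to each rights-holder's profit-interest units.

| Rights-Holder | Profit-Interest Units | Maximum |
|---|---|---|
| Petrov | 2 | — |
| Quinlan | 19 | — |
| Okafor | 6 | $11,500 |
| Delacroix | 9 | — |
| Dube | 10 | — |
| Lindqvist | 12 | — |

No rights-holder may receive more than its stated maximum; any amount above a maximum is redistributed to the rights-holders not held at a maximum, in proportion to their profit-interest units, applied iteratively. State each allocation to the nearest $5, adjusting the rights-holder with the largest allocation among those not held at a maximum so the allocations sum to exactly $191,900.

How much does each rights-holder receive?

Total profit-interest units = 58.
Pro-rata shares before constraints: Petrov 6,617.24; Quinlan 62,863.79; Okafor 19,851.72; Delacroix 29,777.59; Dube 33,086.21; Lindqvist 39,703.45.
Held at cap: Okafor ($11,500); remaining pool $180,400 reallocated over remaining profit-interest units 52.
Remaining shares: Petrov 6,938.46 → $6,940; Quinlan 65,915.38 → $65,915; Delacroix 31,223.08 → $31,225; Dube 34,692.31 → $34,690; Lindqvist 41,630.77 → $41,630.

Petrov: $6,940; Quinlan: $65,915; Okafor: $11,500; Delacroix: $31,225; Dube: $34,690; Lindqvist: $41,630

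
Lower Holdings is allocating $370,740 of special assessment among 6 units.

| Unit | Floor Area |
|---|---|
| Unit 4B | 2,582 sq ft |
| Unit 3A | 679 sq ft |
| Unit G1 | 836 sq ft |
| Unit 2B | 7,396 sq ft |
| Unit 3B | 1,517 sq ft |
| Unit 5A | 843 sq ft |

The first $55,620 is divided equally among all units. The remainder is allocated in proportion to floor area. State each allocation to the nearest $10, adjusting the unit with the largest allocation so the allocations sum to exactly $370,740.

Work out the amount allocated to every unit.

Unit 4B: $68,000; Unit 3A: $24,720; Unit G1: $28,290; Unit 2B: $177,500; Unit 3B: $43,780; Unit 5A: $28,450

$55,620 shared equally gives $9,270 per unit.
Remainder $315,120 by floor area (total 13,853): Unit 4B 58,733.84 → $58,730; Unit 3A 15,445.50 → $15,450; Unit G1 19,016.84 → $19,020; Unit 2B 168,239.91 → $168,240; Unit 3B 34,507.84 → $34,510; Unit 5A 19,176.07 → $19,180.
Rounding difference −$10 on remainder applied to Unit 2B.
Totals: Unit 4B $9,270 + $58,730 = $68,000; Unit 3A $9,270 + $15,450 = $24,720; Unit G1 $9,270 + $19,020 = $28,290; Unit 2B $9,270 + $168,230 = $177,500; Unit 3B $9,270 + $34,510 = $43,780; Unit 5A $9,270 + $19,180 = $28,450.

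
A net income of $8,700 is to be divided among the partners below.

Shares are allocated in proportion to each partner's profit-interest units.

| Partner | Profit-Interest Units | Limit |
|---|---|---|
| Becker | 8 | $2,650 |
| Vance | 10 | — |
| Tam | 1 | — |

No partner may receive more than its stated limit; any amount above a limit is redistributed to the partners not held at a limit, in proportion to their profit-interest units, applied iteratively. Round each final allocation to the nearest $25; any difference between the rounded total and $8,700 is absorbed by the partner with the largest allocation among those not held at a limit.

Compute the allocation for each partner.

Combined profit-interest units = 19.
Proportional shares (ignoring caps): Becker 3,663.16; Vance 4,578.95; Tam 457.89.
Held at cap: Becker ($2,650); balance $6,050 reallocated over remaining profit-interest units 11.
Remaining shares: Vance 5,500.00 → $5,500; Tam 550.00 → $550.

Becker: $2,650 | Vance: $5,500 | Tam: $550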